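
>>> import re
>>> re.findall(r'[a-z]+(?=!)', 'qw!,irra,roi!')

['qw', 'roi']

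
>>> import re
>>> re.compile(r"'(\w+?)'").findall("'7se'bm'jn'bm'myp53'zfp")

['7se', 'jn', 'myp53']

Scanning left to right: at [0:5] match "'7se'", group 1 = '7se'; at [7:11] match "'jn'", group 1 = 'jn'; at [13:20] match "'myp53'", group 1 = 'myp53'.
With a single group, `findall` returns only what that group captured — 3 items.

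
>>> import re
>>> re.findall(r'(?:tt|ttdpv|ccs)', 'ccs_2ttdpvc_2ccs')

Branches in `(...|...)` are attempted left-to-right; the first branch that allows the whole pattern to succeed is taken.
Scanning left to right: at [0:3] → 'ccs'; at [5:7] → 'tt'; at [13:16] → 'ccs'.
With no groups in the pattern, `findall` gives back each whole match — 3 here.

['ccs', 'tt', 'ccs']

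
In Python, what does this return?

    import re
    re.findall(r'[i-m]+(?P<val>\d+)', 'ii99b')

`findall` collects group 1 from the one match (1 total).

['99']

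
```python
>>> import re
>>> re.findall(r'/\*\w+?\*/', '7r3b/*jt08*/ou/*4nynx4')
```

`findall` yields the raw match text (1 of them) because the pattern has no groups.

['/*jt08*/']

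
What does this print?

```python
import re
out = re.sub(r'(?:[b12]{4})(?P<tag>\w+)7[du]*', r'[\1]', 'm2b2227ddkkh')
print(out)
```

m[2]kkh

This matches exactly 4 of one of [b12] (non-capturing group); then one or more of a word character (captured as 'tag'); then a literal '7', then zero or more of one of [du].
Matches: at [1:9] → '2b2227dd'.
`\1` in the replacement pulls in group 1's text for each match.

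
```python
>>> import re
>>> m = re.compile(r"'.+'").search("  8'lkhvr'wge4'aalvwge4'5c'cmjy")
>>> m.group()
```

"'lkhvr'wge4'aalvwge4'5c'"

The match spans [3:27] → "'lkhvr'wge4'aalvwge4'5c'".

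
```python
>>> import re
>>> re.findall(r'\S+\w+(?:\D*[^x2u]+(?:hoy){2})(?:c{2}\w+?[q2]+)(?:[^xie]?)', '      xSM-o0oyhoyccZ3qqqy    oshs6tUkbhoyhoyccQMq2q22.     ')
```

['xSM-o0oyhoyccZ3qqqy    oshs6tUkbhoyhoyccQMq2q22.']

The pattern matches one or more of a non-whitespace character; then one or more of a word character; then zero or more of a non-digit, then one or more of any character except [x2u], then the literal 'hoy' repeated 2 times (non-capturing group); then exactly 2 of the literal 'c', then one or more of a word character (lazy), then one or more of one of [q2] (non-capturing group); then optionally any character except [xie] (non-capturing group).
Walking the string: at [6:54] → 'xSM-o0oyhoyccZ3qqqy    oshs6tUkbhoyhoyccQMq2q22.'.
With no groups in the pattern, `findall` gives back each whole match — 1 here.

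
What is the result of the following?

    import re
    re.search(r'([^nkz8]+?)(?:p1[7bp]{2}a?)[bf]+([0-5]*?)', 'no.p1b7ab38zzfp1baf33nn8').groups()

Pattern: one or more of any character except [nkz8] (lazy) (captured); then the literal 'p1', then exactly 2 of one of [7bp], then optionally the literal 'a' (non-capturing group); then one or more of one of [bf]; then zero or more of a character in [0-5] (lazy) (captured).
Because the quantifier is non-greedy, it stops expanding at the earliest point where the rest of the pattern can succeed.
`re.search` scans for the first position where the pattern succeeds.
The match spans [1:9] → 'o.p1b7ab'.
Captured: group 1 = 'o.', group 2 = ''.

('o.', '')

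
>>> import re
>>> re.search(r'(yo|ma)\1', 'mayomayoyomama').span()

`\1` has to match the exact text group 1 already captured.
Unlike `match`, `search` isn't anchored — it looks for the pattern anywhere in the string.
The match spans [6:10] → 'yoyo'.
Captured: group 1 = 'yo'.

(6, 10)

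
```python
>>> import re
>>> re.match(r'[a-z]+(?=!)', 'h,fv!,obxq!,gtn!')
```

With `match`, the pattern is implicitly anchored at the beginning.
Here the string doesn't start with a match, so the call returns None.

None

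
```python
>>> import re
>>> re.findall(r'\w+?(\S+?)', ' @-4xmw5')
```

['x', 'w']

With a single group, `findall` returns only what that group captured — 2 items.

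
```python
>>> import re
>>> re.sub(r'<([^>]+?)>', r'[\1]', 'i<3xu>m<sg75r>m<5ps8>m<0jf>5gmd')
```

'i[3xu]m[sg75r]m[5ps8]m[0jf]5gmd'

Matches: at [1:6] → '<3xu>'; at [7:14] → '<sg75r>'; at [15:21] → '<5ps8>'; at [22:27] → '<0jf>'.
`\1` in the replacement pulls in group 1's text for each match.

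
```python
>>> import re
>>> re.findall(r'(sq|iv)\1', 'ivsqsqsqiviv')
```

`\1` has to match the exact text group 1 already captured.
Walking the string: at [2:6] match 'sqsq', group 1 = 'sq'; at [8:12] match 'iviv', group 1 = 'iv'.
`findall` collects group 1 from each match (2 total).

['sq', 'iv']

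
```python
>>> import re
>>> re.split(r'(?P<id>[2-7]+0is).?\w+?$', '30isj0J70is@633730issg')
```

['30isj0J', '70is', '']

Pattern: one or more of a character in [2-7], then the literal '0is' (captured as 'id'); then optionally any character, then one or more of a word character (lazy); then anchored at the end.
Matches to split on: at [7:22] → '70is@633730issg'.
Because the pattern has a capturing group, `split` also inserts each captured text between the pieces.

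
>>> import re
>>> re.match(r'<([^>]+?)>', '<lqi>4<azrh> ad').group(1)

The match spans [0:5] → '<lqi>'.
Captured: group 1 = 'lqi'.

'lqi'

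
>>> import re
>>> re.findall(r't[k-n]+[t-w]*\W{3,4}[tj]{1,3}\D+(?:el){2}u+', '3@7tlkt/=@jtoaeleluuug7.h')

['tlkt/=@jtoaeleluuu']

With no groups in the pattern, `findall` gives back each whole match — 1 here.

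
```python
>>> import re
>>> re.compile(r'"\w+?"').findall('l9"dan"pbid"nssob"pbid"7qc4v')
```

Since nothing is captured, `findall` lists the 2 matched substrings directly.

['"dan"', '"nssob"']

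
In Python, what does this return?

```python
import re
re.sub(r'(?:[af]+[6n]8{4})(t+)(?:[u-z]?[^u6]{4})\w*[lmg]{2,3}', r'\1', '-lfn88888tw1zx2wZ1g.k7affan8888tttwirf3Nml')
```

'-lfn88888tw1zx2wZ1g.k7ttt'

Pattern: one or more of one of [af], then one of [6n], then exactly 4 of the literal '8' (non-capturing group); then one or more of a literal 't' (captured); then optionally a character in [u-z], then exactly 4 of any character except [u6] (non-capturing group); then zero or more of a word character, then 2 to 3 of one of [lmg].
Matches: at [22:42] → 'affan8888tttwirf3Nml'.
`\1` in the replacement pulls in group 1's text for each match.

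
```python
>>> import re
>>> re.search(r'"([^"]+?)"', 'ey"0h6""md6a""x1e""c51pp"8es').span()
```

(2, 7)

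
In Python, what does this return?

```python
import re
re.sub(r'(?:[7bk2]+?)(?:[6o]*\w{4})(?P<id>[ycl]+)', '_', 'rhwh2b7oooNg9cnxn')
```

Pattern: one or more of one of [7bk2] (lazy) (non-capturing group); then zero or more of one of [6o], then exactly 4 of a word character (non-capturing group); then one or more of one of [ycl] (captured as 'id').
Each match is replaced by '_'.

'rhwh_nxn'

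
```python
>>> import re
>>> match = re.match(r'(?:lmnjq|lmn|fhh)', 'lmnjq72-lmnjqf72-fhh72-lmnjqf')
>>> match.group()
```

`re.match` won't scan ahead — the pattern has to work from the very first character.
The match spans [0:5] → 'lmnjq'.

'lmnjq'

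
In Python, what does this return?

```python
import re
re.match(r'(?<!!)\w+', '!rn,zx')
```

Because the assertion is negative and zero-width, positions next to the forbidden text are skipped.
`re.match` won't scan ahead — the pattern has to work from the very first character.
Here the string doesn't start with a match, so the call returns None.

None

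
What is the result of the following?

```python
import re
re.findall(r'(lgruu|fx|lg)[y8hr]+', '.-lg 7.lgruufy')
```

['lg']

One capturing group, so `findall` returns just the captured substring from the one match — 1 in all.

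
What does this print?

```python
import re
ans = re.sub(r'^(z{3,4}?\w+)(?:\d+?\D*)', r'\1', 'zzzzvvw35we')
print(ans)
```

zzzzvvw3

The pattern matches anchored at the start of the string; then 3 to 4 of the literal 'z' (lazy), then one or more of a word character (captured); then one or more of a digit (lazy), then zero or more of a non-digit (non-capturing group).
Matches: at [0:11] → 'zzzzvvw35we'.
Each match is replaced using the text its own group 1 captured.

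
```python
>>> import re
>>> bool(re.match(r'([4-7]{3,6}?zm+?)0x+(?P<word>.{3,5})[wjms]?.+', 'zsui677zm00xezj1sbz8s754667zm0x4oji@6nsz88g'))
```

This matches 3 to 6 of a character in [4-7] (lazy), then the literal 'z', then one or more of a literal 'm' (lazy) (captured); then a literal '0', then one or more of the literal 'x'; then 3 to 5 of any character (captured as 'word'); then optionally one of [wjms], then one or more of any character.
With `match`, the pattern is implicitly anchored at the beginning.
Here the pattern fails at index 0, so the call returns None, and `bool(None)` is False.

False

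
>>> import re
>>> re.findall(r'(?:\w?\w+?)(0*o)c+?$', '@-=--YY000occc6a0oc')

['0o']

Lazy quantifiers expand one character at a time until the remainder of the pattern can match.
`findall` collects group 1 from the one match (1 total).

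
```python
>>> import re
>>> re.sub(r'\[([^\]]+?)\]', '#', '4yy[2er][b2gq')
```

Each match is replaced by '#'.

'4yy#[b2gq'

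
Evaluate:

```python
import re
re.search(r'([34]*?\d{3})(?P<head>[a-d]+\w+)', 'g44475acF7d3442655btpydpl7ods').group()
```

'44475acF7d3442655btpydpl7ods'

This matches zero or more of one of [34] (lazy), then exactly 3 of a digit (captured); then one or more of a character in [a-d], then one or more of a word character (captured as 'head').
`re.search` tries every starting position until one works.
The match spans [1:29] → '44475acF7d3442655btpydpl7ods'.
Captured: group 1 = '44475', group 2 = 'acF7d3442655btpydpl7ods'.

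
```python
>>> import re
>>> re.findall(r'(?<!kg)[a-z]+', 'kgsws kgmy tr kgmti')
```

['kgsws', 'kgmy', 'tr', 'kgmti']

Because the assertion is negative and zero-width, positions next to the forbidden text are skipped.
Matches: at [0:5] → 'kgsws'; at [6:10] → 'kgmy'; at [11:13] → 'tr'; at [14:19] → 'kgmti'.
No capturing groups, so `findall` returns the 4 full match strings.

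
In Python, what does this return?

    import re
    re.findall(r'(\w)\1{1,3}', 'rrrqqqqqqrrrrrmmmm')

`\1` is not a pattern — it's the concrete string captured by group 1, re-applied verbatim.
Matches: at [0:3] match 'rrr', group 1 = 'r'; at [3:7] match 'qqqq', group 1 = 'q'; at [7:9] match 'qq', group 1 = 'q'; at [9:13] match 'rrrr', group 1 = 'r'; at [14:18] match 'mmmm', group 1 = 'm'.
One capturing group, so `findall` returns just the captured substring from each match — 5 in all.

['r', 'q', 'q', 'r', 'm']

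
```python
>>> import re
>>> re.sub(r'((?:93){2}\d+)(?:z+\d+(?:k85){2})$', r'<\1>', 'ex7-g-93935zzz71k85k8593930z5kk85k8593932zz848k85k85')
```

Pattern: the literal '93' repeated 2 times, then one or more of a digit (captured); then one or more of the literal 'z', then one or more of a digit, then the literal 'k85' repeated 2 times (non-capturing group); then anchored at the end.
Matches: at [36:52] → '93932zz848k85k85'.
`\1` in the replacement pulls in group 1's text for each match.

'ex7-g-93935zzz71k85k8593930z5kk85k85<93932>'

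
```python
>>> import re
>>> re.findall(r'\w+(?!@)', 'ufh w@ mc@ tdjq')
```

['ufh', 'm', 'tdjq']

The negative lookaround is zero-width — it rules out positions where the adjacent text would match, without consuming anything.
Walking the string: at [0:3] → 'ufh'; at [7:8] → 'm'; at [11:15] → 'tdjq'.
Since nothing is captured, `findall` lists the 3 matched substrings directly.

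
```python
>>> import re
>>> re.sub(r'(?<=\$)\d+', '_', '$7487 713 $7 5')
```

'$_ 713 $_ 5'

The positive lookaround only admits positions where the adjacent text matches; those characters stay outside the span.
`sub` substitutes '_' at each match site.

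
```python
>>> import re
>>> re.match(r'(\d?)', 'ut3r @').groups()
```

('',)

The match spans [0:0] → ''.
Captured: group 1 = ''.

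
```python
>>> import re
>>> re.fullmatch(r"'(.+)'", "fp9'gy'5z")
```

None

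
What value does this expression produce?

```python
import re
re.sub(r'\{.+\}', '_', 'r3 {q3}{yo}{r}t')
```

Each match is replaced by '_'.

'r3 _t'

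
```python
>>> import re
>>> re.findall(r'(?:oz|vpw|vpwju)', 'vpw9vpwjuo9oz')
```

['vpw', 'vpw', 'oz']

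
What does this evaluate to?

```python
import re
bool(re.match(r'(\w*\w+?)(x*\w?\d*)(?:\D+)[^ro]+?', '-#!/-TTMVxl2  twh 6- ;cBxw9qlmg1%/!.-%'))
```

This matches zero or more of a word character, then one or more of a word character (lazy) (captured); then zero or more of a literal 'x', then optionally a word character, then zero or more of a digit (captured); then one or more of a non-digit (non-capturing group); then one or more of any character except [ro] (lazy).
`match` is anchored at position 0; if the pattern doesn't fit there, it returns None.
Here position 0 doesn't satisfy it, so the call returns None, and `bool(None)` is False.

False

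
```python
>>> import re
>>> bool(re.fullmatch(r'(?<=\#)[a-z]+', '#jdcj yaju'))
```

False

`re.fullmatch` is like wrapping the pattern in `^…$` (in single-line mode).
Here there's no way to consume every character, so the call returns None, and `bool(None)` is False.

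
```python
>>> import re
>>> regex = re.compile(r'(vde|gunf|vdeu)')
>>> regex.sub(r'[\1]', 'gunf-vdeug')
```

'[gunf]-[vde]ug'

The regex engine tests alternatives in the order written; an earlier branch that matches wins even if a later one would match more.
Matches: at [0:4] → 'gunf'; at [5:8] → 'vde'.
`\1` in the replacement pulls in group 1's text for each match.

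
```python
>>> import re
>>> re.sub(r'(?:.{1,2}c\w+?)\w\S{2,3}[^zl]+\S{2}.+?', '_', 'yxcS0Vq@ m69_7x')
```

'_'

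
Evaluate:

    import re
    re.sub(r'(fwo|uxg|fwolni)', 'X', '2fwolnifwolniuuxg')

'2XlniXlniuX'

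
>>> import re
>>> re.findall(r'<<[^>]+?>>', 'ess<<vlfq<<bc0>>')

['<<vlfq<<bc0>>']

Matches: at [3:16] → '<<vlfq<<bc0>>'.
No capturing groups, so `findall` returns the 1 full match string.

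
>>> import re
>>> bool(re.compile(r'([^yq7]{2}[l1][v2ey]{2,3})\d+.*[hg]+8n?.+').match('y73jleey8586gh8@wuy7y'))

False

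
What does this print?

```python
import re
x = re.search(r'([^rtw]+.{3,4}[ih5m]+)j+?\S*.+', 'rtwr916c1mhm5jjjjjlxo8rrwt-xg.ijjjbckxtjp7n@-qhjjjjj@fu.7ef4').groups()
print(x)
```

('916c1mhm5',)

Pattern: one or more of any character except [rtw], then 3 to 4 of any character, then one or more of one of [ih5m] (captured); then one or more of the literal 'j' (lazy), then zero or more of a non-whitespace character, then one or more of any character.
`re.search` scans for the first position where the pattern succeeds.
The match spans [4:60] → '916c1mhm5jjjjjlxo8rrwt-xg.ijjjbckxtjp7n@-qhjjjjj@fu.7ef4'.
Captured: group 1 = '916c1mhm5'.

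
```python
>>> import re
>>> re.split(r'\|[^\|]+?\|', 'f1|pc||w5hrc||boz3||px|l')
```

Each match becomes a cut point; 5 segments remain.

['f1', '', '', '', 'l']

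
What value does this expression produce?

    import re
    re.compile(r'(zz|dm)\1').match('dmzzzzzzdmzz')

`\1` has to match the exact text group 1 already captured.
`match` is anchored at position 0; if the pattern doesn't fit there, it returns None.
Here position 0 doesn't satisfy it, so the call returns None.

None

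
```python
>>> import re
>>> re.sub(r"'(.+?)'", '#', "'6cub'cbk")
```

'#cbk'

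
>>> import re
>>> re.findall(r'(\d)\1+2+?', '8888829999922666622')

`\1` has to match the exact text group 1 already captured.
Walking the string: at [0:6] match '888882', group 1 = '8'; at [6:12] match '999992', group 1 = '9'; at [13:18] match '66662', group 1 = '6'.
One capturing group, so `findall` returns just the captured substring from each match — 3 in all.

['8', '9', '6']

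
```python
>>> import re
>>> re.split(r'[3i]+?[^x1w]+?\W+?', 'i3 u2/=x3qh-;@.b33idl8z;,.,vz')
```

['', 'u2/=x', ';@.b', ',.,vz']

The pattern matches one or more of one of [3i] (lazy), then one or more of any character except [x1w] (lazy); then one or more of a non-word character (lazy).
Because the quantifier is non-greedy, it stops expanding at the earliest point where the rest of the pattern can succeed.
Matches to split on: at [0:3] → 'i3 '; at [8:12] → '3qh-'; at [16:24] → '33idl8z;'.
Each match becomes a cut point; 4 segments remain.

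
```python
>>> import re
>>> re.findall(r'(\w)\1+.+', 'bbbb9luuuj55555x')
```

The backreference `\1` re-matches whatever the first group consumed, character for character.
`findall` collects group 1 from the one match (1 total).

['b']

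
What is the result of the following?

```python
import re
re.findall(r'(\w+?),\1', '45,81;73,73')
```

['73']

`\1` has to match the exact text group 1 already captured.
With a single group, `findall` returns only what that group captured — 1 item.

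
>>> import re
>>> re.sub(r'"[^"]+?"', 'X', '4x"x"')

'4xX'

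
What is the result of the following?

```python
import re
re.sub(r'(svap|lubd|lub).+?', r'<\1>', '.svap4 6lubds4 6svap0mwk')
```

'.<svap> 6<lubd>4 6<svap>mwk'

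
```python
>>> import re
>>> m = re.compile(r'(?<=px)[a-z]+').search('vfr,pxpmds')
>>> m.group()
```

Because the assertion is zero-width, the text it checks is not consumed and won't appear in the result.
The match spans [6:10] → 'pmds'.

'pmds'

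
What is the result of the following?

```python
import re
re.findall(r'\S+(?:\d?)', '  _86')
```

['_86']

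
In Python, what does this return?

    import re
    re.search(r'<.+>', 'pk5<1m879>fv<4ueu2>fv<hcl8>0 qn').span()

(3, 27)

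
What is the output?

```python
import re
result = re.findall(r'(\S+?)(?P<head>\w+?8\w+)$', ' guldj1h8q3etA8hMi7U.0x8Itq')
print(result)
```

With the lazy modifier that quantifier settles for the fewest repetitions that let the rest of the pattern succeed (the atoms after it are unaffected and can still be greedy).
Multiple groups make `findall` return tuples — one 2-tuple for the one match.

[('guldj1h8q3etA8hMi7U.', '0x8Itq')]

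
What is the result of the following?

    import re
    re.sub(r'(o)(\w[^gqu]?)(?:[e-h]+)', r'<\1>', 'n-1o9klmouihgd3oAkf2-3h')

The pattern matches a literal 'o' (captured); then a word character, then optionally any character except [gqu] (captured); then one or more of a character in [e-h] (non-capturing group).
The replacement refers to a captured group, so each match is rewritten using its own captured text.

'n-1o9klm<o>d3<o>2-3h'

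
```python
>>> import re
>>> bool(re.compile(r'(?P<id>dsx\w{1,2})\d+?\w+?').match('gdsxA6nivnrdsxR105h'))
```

False

`re.match` only tries the pattern at the start of the string.
Here the string doesn't start with a match, so the call returns None, and `bool(None)` is False.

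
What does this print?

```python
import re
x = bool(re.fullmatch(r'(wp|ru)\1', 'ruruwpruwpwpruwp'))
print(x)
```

The backreference `\1` re-matches whatever the first group consumed, character for character.
`re.fullmatch` is like wrapping the pattern in `^…$` (in single-line mode).
Here the string isn't matched end-to-end, so the call returns None, and `bool(None)` is False.

False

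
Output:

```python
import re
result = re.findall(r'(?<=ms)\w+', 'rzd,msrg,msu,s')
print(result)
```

['rg', 'u']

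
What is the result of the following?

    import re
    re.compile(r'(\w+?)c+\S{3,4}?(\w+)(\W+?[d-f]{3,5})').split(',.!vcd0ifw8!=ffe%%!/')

[',.!', 'v', 'fw8', '!=ffe', '%%!/']

The pattern matches one or more of a word character (lazy) (captured); then one or more of the literal 'c', then 3 to 4 of a non-whitespace character (lazy); then one or more of a word character (captured); then one or more of a non-word character (lazy), then 3 to 5 of a character in [d-f] (captured).
Because the quantifier is non-greedy, it stops expanding at the earliest point where the rest of the pattern can succeed.
Matches to split on: at [3:16] → 'vcd0ifw8!=ffe'.
Because the pattern has a capturing group, `split` also inserts each captured text between the pieces.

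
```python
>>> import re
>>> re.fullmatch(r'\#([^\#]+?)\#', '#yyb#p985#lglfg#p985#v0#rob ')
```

None

`re.fullmatch` requires the pattern to consume the entire string.
Here the pattern can't cover the whole string, so the call returns None.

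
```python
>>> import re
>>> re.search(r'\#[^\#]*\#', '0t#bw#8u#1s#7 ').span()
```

(2, 6)

The match spans [2:6] → '#bw#'.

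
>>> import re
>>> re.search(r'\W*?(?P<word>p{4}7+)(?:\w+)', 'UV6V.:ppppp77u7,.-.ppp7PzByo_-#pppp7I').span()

The pattern matches zero or more of a non-word character (lazy); then exactly 4 of the literal 'p', then one or more of the literal '7' (captured as 'word'); then one or more of a word character (non-capturing group).
The match spans [7:15] → 'pppp77u7'.

(7, 15)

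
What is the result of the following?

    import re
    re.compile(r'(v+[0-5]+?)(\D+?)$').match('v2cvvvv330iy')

None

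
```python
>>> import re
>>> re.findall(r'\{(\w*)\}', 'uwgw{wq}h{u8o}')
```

['wq', 'u8o']

Walking the string: at [4:8] match '{wq}', group 1 = 'wq'; at [9:14] match '{u8o}', group 1 = 'u8o'.
With a single group, `findall` returns only what that group captured — 2 items.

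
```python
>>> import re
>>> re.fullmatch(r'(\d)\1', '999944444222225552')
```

None

A backreference is literal: `\1` must see the identical characters the first group matched.
`re.fullmatch` requires the pattern to consume the entire string.
Here the string isn't matched end-to-end, so the call returns None.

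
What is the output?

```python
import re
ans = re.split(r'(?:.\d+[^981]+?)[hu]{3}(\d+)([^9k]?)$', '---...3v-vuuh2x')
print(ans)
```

Pattern: any character, then one or more of a digit, then one or more of any character except [981] (lazy) (non-capturing group); then exactly 3 of one of [hu]; then one or more of a digit (captured); then optionally any character except [9k] (captured); then anchored at the end.
Because the pattern has a capturing group, `split` also inserts each captured text between the pieces.

['---..', '2', 'x', '']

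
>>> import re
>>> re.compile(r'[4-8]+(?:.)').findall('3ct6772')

Pattern: one or more of a character in [4-8]; then any character (non-capturing group).
No capturing groups, so `findall` returns the 1 full match string.

['6772']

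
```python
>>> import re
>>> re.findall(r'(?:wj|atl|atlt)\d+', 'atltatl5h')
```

Since nothing is captured, `findall` lists the 1 matched substring directly.

['atl5']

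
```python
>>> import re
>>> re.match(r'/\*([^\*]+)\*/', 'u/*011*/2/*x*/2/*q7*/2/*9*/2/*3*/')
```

`re.match` only tries the pattern at the start of the string.
Here the pattern fails at index 0, so the call returns None.

None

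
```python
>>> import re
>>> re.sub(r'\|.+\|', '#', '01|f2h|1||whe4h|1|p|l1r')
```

Matches: at [2:20] → '|f2h|1||whe4h|1|p|'.
`sub` substitutes '#' at each match site.

'01#l1r'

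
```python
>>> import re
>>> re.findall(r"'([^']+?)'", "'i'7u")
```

['i']

Walking the string: at [0:3] match "'i'", group 1 = 'i'.
One capturing group, so `findall` returns just the captured substring from the one match — 1 in all.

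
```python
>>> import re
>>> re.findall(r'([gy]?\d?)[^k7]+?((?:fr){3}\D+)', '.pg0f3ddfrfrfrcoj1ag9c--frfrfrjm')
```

[('', 'frfrfrcoj'), ('1', 'frfrfrjm')]

Pattern: optionally one of [gy], then optionally a digit (captured); then one or more of any character except [k7] (lazy); then the literal 'fr' repeated 3 times, then one or more of a non-digit (captured).
Lazy quantifiers expand one character at a time until the remainder of the pattern can match.
Walking the string: at [0:17] match '.pg0f3ddfrfrfrcoj', groups = ('', 'frfrfrcoj'); at [17:32] match '1ag9c--frfrfrjm', groups = ('1', 'frfrfrjm').
`findall` packs the 2 group values into a tuple for every match.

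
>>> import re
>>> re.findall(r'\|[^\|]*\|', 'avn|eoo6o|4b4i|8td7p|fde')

Walking the string: at [3:10] → '|eoo6o|'; at [14:21] → '|8td7p|'.
With no groups in the pattern, `findall` gives back each whole match — 2 here.

['|eoo6o|', '|8td7p|']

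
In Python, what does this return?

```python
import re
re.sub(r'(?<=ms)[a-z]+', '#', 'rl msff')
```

The `(?=…)`/`(?<=…)` assertion just peeks at neighbouring text; it doesn't advance the match position.
`sub` substitutes '#' at each match site.

'rl ms#'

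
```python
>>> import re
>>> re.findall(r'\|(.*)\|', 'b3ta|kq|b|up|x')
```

Walking the string: at [4:13] match '|kq|b|up|', group 1 = 'kq|b|up'.
`findall` collects group 1 from the one match (1 total).

['kq|b|up']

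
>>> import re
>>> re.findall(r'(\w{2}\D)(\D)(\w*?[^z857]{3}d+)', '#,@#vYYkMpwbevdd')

[('vYY', 'k', 'Mpwbevdd')]

`findall` packs the 3 group values into a tuple for every match.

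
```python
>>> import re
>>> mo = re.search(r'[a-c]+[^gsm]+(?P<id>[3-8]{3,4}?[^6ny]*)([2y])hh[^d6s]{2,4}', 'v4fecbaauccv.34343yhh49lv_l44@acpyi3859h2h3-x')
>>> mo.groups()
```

('343', 'y')

Pattern: one or more of a character in [a-c], then one or more of any character except [gsm]; then 3 to 4 of a character in [3-8] (lazy), then zero or more of any character except [6ny] (captured as 'id'); then one of [2y] (captured); then the literal 'hh', then 2 to 4 of any character except [d6s].
`re.search` tries every starting position until one works.
The match spans [4:25] → 'cbaauccv.34343yhh49lv'.
Captured: group 1 = '343', group 2 = 'y'.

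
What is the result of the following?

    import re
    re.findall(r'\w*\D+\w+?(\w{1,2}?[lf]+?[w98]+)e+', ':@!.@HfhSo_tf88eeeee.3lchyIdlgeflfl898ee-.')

['tf88', 'geflfl898']

This matches zero or more of a word character, then one or more of a non-digit, then one or more of a word character (lazy); then 1 to 2 of a word character (lazy), then one or more of one of [lf] (lazy), then one or more of one of [w98] (captured); then one or more of a literal 'e'.
The `?` after the quantifier makes it lazy — it takes as little as possible before letting the rest of the pattern try.
Scanning left to right: at [0:20] match ':@!.@HfhSo_tf88eeeee', group 1 = 'tf88'; at [20:40] match '.3lchyIdlgeflfl898ee', group 1 = 'geflfl898'.
Because there's exactly one group, `findall` drops the full match and keeps group 1 from each hit.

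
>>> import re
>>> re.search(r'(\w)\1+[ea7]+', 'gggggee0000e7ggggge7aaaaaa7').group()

`\1` has to match the exact text group 1 already captured.
`re.search` scans for the first position where the pattern succeeds.
The match spans [0:7] → 'gggggee'.
Captured: group 1 = 'g'.

'gggggee'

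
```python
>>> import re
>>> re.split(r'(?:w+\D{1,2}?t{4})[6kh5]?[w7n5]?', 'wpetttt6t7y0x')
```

The pattern matches one or more of the literal 'w', then 1 to 2 of a non-digit (lazy), then exactly 4 of the literal 't' (non-capturing group); then optionally one of [6kh5], then optionally one of [w7n5].
The string is cut at each match, leaving 2 pieces.

['', 't7y0x']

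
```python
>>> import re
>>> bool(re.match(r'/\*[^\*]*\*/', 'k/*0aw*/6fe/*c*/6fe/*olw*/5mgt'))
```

`match` is anchored at position 0; if the pattern doesn't fit there, it returns None.
Here the pattern fails at index 0, so the call returns None, and `bool(None)` is False.

False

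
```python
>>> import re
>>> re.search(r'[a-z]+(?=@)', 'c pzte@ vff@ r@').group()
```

'pzte'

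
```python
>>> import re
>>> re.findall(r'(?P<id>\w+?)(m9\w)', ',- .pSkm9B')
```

[('pSk', 'm9B')]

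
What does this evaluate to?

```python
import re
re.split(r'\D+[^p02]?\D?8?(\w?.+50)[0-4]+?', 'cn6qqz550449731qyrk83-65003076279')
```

The pattern matches one or more of a non-digit; then optionally any character except [p02]; then optionally a non-digit, then optionally a literal '8'; then optionally a word character, then one or more of any character, then the literal '50' (captured); then one or more of a character in [0-4] (lazy).
The `?` after the quantifier makes it lazy — it takes as little as possible before letting the rest of the pattern try.
Matches to split on: at [0:26] → 'cn6qqz550449731qyrk83-6500'.
With a capturing group present, the delimiter's captured portion is kept in the result list.

['', 'qz550449731qyrk83-650', '3076279']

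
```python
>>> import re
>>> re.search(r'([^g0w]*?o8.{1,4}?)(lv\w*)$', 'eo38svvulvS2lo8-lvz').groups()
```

('eo38svvulvS2lo8-', 'lvz')

The match spans [0:19] → 'eo38svvulvS2lo8-lvz'.
Captured: group 1 = 'eo38svvulvS2lo8-', group 2 = 'lvz'.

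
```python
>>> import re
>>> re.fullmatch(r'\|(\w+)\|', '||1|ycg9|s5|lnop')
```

`re.fullmatch` is like wrapping the pattern in `^…$` (in single-line mode).
Here the pattern can't cover the whole string, so the call returns None.

None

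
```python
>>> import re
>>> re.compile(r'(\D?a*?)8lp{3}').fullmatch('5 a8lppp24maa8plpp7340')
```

None

This matches optionally a non-digit, then zero or more of the literal 'a' (lazy) (captured); then the literal '8l', then exactly 3 of a literal 'p'.
`fullmatch` succeeds only if the pattern covers the string from start to end.
Here there's no way to consume every character, so the call returns None.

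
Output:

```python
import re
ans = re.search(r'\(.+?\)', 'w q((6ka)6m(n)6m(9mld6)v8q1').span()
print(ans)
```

(3, 9)

Lazy quantifiers expand one character at a time until the remainder of the pattern can match.
The match spans [3:9] → '((6ka)'.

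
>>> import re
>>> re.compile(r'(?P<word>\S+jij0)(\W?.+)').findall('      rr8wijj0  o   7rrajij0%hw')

[('7rrajij0', '%hw')]

`findall` packs the 2 group values into a tuple for every match.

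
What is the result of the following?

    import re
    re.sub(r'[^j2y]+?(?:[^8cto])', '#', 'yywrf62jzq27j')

The pattern matches one or more of any character except [j2y] (lazy); then any character except [8cto] (non-capturing group).
Matches: at [2:4] → 'wr'; at [4:6] → 'f6'; at [8:10] → 'zq'; at [11:13] → '7j'.
Every occurrence is swapped for '#'.

'yy##2j#2#'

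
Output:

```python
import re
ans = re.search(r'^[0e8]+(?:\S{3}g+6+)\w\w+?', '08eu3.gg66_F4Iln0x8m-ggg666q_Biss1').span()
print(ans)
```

(0, 12)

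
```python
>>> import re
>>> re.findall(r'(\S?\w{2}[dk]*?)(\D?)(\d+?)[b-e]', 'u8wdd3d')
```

[('u8wd', 'd', '3')]

Pattern: optionally a non-whitespace character, then exactly 2 of a word character, then zero or more of one of [dk] (lazy) (captured); then optionally a non-digit (captured); then one or more of a digit (lazy) (captured); then a character in [b-e].
A `+?`/`*?`/`{m,n}?` starts at its minimum and grows only as far as needed for what follows to match.
Walking the string: at [0:7] match 'u8wdd3d', groups = ('u8wd', 'd', '3').
With 3 capturing groups, `findall` returns a 3-tuple per match.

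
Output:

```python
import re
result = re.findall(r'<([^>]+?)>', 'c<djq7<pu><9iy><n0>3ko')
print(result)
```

['djq7<pu', '9iy', 'n0']

Walking the string: at [1:10] match '<djq7<pu>', group 1 = 'djq7<pu'; at [10:15] match '<9iy>', group 1 = '9iy'; at [15:19] match '<n0>', group 1 = 'n0'.
With a single group, `findall` returns only what that group captured — 3 items.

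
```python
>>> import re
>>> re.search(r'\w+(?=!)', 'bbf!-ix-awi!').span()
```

(0, 3)

The positive lookaround only admits positions where the adjacent text matches; those characters stay outside the span.
`search` walks the string left to right and returns the first match it finds.
The match spans [0:3] → 'bbf'.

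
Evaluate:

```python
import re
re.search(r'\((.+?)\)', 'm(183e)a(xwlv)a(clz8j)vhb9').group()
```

Because the quantifier is non-greedy, it stops expanding at the earliest point where the rest of the pattern can succeed.
`search` walks the string left to right and returns the first match it finds.
The match spans [1:7] → '(183e)'.
Captured: group 1 = '183e'.

'(183e)'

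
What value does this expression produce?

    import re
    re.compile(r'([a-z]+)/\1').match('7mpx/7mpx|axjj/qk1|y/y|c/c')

None

`re.match` won't scan ahead — the pattern has to work from the very first character.
Here the pattern fails at index 0, so the call returns None.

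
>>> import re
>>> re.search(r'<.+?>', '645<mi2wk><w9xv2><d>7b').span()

(3, 10)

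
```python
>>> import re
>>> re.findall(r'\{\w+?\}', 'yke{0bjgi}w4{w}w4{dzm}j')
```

Matches: at [3:10] → '{0bjgi}'; at [12:15] → '{w}'; at [17:22] → '{dzm}'.
Since nothing is captured, `findall` lists the 3 matched substrings directly.

['{0bjgi}', '{w}', '{dzm}']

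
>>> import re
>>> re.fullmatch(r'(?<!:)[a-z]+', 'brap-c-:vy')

None

For `fullmatch`, every character of the input must be accounted for by the pattern.
Here the pattern can't cover the whole string, so the call returns None.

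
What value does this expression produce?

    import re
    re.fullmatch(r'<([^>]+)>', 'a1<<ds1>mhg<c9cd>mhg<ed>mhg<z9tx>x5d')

None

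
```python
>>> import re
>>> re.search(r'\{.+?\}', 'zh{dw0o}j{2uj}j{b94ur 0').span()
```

(2, 8)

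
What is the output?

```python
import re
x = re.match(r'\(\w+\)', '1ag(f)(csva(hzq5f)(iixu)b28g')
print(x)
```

None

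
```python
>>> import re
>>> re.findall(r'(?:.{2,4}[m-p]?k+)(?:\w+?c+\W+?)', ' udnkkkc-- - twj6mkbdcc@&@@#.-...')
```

Pattern: 2 to 4 of any character, then optionally a character in [m-p], then one or more of the literal 'k' (non-capturing group); then one or more of a word character (lazy), then one or more of a literal 'c', then one or more of a non-word character (lazy) (non-capturing group).
A non-greedy quantifier consumes as few characters as it can — just enough that the remainder of the pattern still matches from where it stops; whatever follows it matches normally.
Walking the string: at [0:9] → ' udnkkkc-'; at [13:24] → 'twj6mkbdcc@'.
With no groups in the pattern, `findall` gives back each whole match — 2 here.

[' udnkkkc-', 'twj6mkbdcc@']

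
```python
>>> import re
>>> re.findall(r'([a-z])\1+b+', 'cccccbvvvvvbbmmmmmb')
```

['c', 'v', 'm']

The backreference `\1` re-matches whatever the first group consumed, character for character.
One capturing group, so `findall` returns just the captured substring from each match — 3 in all.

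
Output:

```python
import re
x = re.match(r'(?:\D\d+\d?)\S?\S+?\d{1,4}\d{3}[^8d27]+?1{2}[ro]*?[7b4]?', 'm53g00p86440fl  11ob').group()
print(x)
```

Pattern: a non-digit, then one or more of a digit, then optionally a digit (non-capturing group); then optionally a non-whitespace character, then one or more of a non-whitespace character (lazy), then 1 to 4 of a digit; then exactly 3 of a digit, then one or more of any character except [8d27] (lazy), then exactly 2 of the literal '1'; then zero or more of one of [ro] (lazy), then optionally one of [7b4].
With `match`, the pattern is implicitly anchored at the beginning.
The match spans [0:18] → 'm53g00p86440fl  11'.

m53g00p86440fl  11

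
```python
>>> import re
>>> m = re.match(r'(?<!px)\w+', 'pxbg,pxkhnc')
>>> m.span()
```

(0, 4)

`match` is anchored at position 0; if the pattern doesn't fit there, it returns None.
The match spans [0:4] → 'pxbg'.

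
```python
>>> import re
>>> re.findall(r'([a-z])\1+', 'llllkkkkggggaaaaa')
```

`\1` has to match the exact text group 1 already captured.
Walking the string: at [0:4] match 'llll', group 1 = 'l'; at [4:8] match 'kkkk', group 1 = 'k'; at [8:12] match 'gggg', group 1 = 'g'; at [12:17] match 'aaaaa', group 1 = 'a'.
With a single group, `findall` returns only what that group captured — 4 items.

['l', 'k', 'g', 'a']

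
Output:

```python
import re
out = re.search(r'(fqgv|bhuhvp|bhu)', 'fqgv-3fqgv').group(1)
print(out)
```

fqgv

`re.search` scans for the first position where the pattern succeeds.
The match spans [0:4] → 'fqgv'.
Captured: group 1 = 'fqgv'.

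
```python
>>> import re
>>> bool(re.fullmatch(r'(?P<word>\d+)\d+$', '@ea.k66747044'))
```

Pattern: one or more of a digit (captured as 'word'); then one or more of a digit; then anchored at the end.
For `fullmatch`, every character of the input must be accounted for by the pattern.
Here the string isn't matched end-to-end, so the call returns None, and `bool(None)` is False.

False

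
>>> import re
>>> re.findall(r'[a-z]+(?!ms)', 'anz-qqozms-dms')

A negative assertion filters positions out without eating any characters.
Scanning left to right: at [0:3] → 'anz'; at [4:10] → 'qqozms'; at [11:14] → 'dms'.
`findall` yields the raw match text (3 of them) because the pattern has no groups.

['anz', 'qqozms', 'dms']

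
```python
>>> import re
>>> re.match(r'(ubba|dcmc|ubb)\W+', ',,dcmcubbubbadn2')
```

None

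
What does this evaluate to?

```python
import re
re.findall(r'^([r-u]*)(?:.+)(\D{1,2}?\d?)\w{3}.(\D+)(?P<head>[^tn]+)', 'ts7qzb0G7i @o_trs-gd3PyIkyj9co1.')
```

Pattern: anchored at the start of the string; then zero or more of a character in [r-u] (captured); then one or more of any character (non-capturing group); then 1 to 2 of a non-digit (lazy), then optionally a digit (captured); then exactly 3 of a word character, then any character; then one or more of a non-digit (captured); then one or more of any character except [tn] (captured as 'head').
Scanning left to right: at [0:32] match 'ts7qzb0G7i @o_trs-gd3PyIkyj9co1.', groups = ('ts', 'k', 'o', '1.').
Multiple groups make `findall` return tuples — one 4-tuple for the one match.

[('ts', 'k', 'o', '1.')]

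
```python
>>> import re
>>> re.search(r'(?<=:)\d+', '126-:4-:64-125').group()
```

The positive lookaround only admits positions where the adjacent text matches; those characters stay outside the span.
`re.search` scans for the first position where the pattern succeeds.
The match spans [5:6] → '4'.

'4'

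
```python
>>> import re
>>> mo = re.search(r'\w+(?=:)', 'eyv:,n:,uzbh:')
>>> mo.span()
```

The lookaround is zero-width — it requires the adjacent text to match without consuming it, so the asserted text isn't part of the match.
The match spans [0:3] → 'eyv'.

(0, 3)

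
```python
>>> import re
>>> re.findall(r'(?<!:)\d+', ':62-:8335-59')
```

['2', '335', '59']

`(?!…)`/`(?<!…)` only lets a position through if the neighbouring text does NOT match; no characters are consumed.
Walking the string: at [2:3] → '2'; at [6:9] → '335'; at [10:12] → '59'.
With no groups in the pattern, `findall` gives back each whole match — 3 here.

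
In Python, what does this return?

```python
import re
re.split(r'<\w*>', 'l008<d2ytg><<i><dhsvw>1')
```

['l008', '<', '', '1']

Matches to split on: at [4:11] → '<d2ytg>'; at [12:15] → '<i>'; at [15:22] → '<dhsvw>'.
`split` removes every match and returns the 4 fragments in between.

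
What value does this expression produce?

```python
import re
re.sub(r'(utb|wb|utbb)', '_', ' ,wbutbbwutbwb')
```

' ,__bw__'

The regex engine tests alternatives in the order written; an earlier branch that matches wins even if a later one would match more.
Matches: at [2:4] → 'wb'; at [4:7] → 'utb'; at [9:12] → 'utb'; at [12:14] → 'wb'.
Every occurrence is swapped for '_'.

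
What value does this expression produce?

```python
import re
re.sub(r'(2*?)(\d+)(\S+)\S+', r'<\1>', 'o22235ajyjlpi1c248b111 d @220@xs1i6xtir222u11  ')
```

'o<> d @<>  '

With the lazy modifier that quantifier settles for the fewest repetitions that let the rest of the pattern succeed (the atoms after it are unaffected and can still be greedy).
Each match is replaced using the text its own group 1 captured.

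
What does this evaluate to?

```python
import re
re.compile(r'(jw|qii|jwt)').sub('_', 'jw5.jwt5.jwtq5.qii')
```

Alternation tries branches left to right and keeps the first one that lets the overall match succeed at that position.
Each match is replaced by '_'.

'_5._t5._tq5._'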